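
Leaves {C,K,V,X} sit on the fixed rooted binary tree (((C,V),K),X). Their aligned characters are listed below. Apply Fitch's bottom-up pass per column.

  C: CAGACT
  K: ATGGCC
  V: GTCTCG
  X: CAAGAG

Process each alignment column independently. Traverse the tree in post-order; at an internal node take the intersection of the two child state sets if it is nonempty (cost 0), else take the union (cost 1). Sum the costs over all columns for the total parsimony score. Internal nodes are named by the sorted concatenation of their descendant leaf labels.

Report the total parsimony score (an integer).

11

site 0, node CV: C={C} ∪ V={G} → {C,G} (+1)
site 0, node CKV: CV={C,G} ∪ K={A} → {A,C,G} (+1)
site 0, node CKVX: CKV={A,C,G} ∩ X={C} → {C} (+0)
site 1, node CV: C={A} ∪ V={T} → {A,T} (+1)
site 1, node CKV: CV={A,T} ∩ K={T} → {T} (+0)
site 1, node CKVX: CKV={T} ∪ X={A} → {A,T} (+1)
site 2, node CV: C={G} ∪ V={C} → {C,G} (+1)
site 2, node CKV: CV={C,G} ∩ K={G} → {G} (+0)
site 2, node CKVX: CKV={G} ∪ X={A} → {A,G} (+1)
site 3, node CV: C={A} ∪ V={T} → {A,T} (+1)
site 3, node CKV: CV={A,T} ∪ K={G} → {A,G,T} (+1)
site 3, node CKVX: CKV={A,G,T} ∩ X={G} → {G} (+0)
site 4, node CV: C={C} ∩ V={C} → {C} (+0)
site 4, node CKV: CV={C} ∩ K={C} → {C} (+0)
site 4, node CKVX: CKV={C} ∪ X={A} → {A,C} (+1)
site 5, node CV: C={T} ∪ V={G} → {G,T} (+1)
site 5, node CKV: CV={G,T} ∪ K={C} → {C,G,T} (+1)
site 5, node CKVX: CKV={C,G,T} ∩ X={G} → {G} (+0)
per-site changes: [2, 2, 2, 2, 1, 2]; total = 11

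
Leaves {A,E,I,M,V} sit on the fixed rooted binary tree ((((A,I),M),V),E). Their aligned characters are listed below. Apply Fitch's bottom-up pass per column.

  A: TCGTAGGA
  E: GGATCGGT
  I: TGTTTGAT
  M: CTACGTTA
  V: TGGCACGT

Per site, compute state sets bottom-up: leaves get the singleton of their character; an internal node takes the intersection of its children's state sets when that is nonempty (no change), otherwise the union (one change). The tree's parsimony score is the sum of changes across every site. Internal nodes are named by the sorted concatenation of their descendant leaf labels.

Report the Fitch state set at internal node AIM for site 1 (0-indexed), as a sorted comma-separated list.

[col 0] AI: children A:{T}, I:{T} ∩→ {T}; cost 0
[col 0] AIM: children AI:{T}, M:{C} ∪→ {C,T}; cost 1
[col 0] AIMV: children AIM:{C,T}, V:{T} ∩→ {T}; cost 0
[col 0] AEIMV: children AIMV:{T}, E:{G} ∪→ {G,T}; cost 1
[col 1] AI: children A:{C}, I:{G} ∪→ {C,G}; cost 1
[col 1] AIM: children AI:{C,G}, M:{T} ∪→ {C,G,T}; cost 1
[col 1] AIMV: children AIM:{C,G,T}, V:{G} ∩→ {G}; cost 0
[col 1] AEIMV: children AIMV:{G}, E:{G} ∩→ {G}; cost 0
[col 2] AI: children A:{G}, I:{T} ∪→ {G,T}; cost 1
[col 2] AIM: children AI:{G,T}, M:{A} ∪→ {A,G,T}; cost 1
[col 2] AIMV: children AIM:{A,G,T}, V:{G} ∩→ {G}; cost 0
[col 2] AEIMV: children AIMV:{G}, E:{A} ∪→ {A,G}; cost 1
[col 3] AI: children A:{T}, I:{T} ∩→ {T}; cost 0
[col 3] AIM: children AI:{T}, M:{C} ∪→ {C,T}; cost 1
[col 3] AIMV: children AIM:{C,T}, V:{C} ∩→ {C}; cost 0
[col 3] AEIMV: children AIMV:{C}, E:{T} ∪→ {C,T}; cost 1
[col 4] AI: children A:{A}, I:{T} ∪→ {A,T}; cost 1
[col 4] AIM: children AI:{A,T}, M:{G} ∪→ {A,G,T}; cost 1
[col 4] AIMV: children AIM:{A,G,T}, V:{A} ∩→ {A}; cost 0
[col 4] AEIMV: children AIMV:{A}, E:{C} ∪→ {A,C}; cost 1
[col 5] AI: children A:{G}, I:{G} ∩→ {G}; cost 0
[col 5] AIM: children AI:{G}, M:{T} ∪→ {G,T}; cost 1
[col 5] AIMV: children AIM:{G,T}, V:{C} ∪→ {C,G,T}; cost 1
[col 5] AEIMV: children AIMV:{C,G,T}, E:{G} ∩→ {G}; cost 0
[col 6] AI: children A:{G}, I:{A} ∪→ {A,G}; cost 1
[col 6] AIM: children AI:{A,G}, M:{T} ∪→ {A,G,T}; cost 1
[col 6] AIMV: children AIM:{A,G,T}, V:{G} ∩→ {G}; cost 0
[col 6] AEIMV: children AIMV:{G}, E:{G} ∩→ {G}; cost 0
[col 7] AI: children A:{A}, I:{T} ∪→ {A,T}; cost 1
[col 7] AIM: children AI:{A,T}, M:{A} ∩→ {A}; cost 0
[col 7] AIMV: children AIM:{A}, V:{T} ∪→ {A,T}; cost 1
[col 7] AEIMV: children AIMV:{A,T}, E:{T} ∩→ {T}; cost 0
per-site changes: [2, 2, 3, 2, 3, 2, 2, 2]; total = 18

C,G,T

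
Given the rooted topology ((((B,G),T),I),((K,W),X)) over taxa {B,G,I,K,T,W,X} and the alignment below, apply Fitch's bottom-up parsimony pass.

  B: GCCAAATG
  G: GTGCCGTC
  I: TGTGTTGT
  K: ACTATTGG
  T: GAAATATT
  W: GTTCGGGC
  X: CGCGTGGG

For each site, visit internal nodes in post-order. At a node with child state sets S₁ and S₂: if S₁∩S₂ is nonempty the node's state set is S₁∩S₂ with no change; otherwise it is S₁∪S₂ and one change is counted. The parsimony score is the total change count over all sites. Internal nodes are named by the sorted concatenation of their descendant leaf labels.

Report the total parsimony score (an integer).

28

BG@0: {G} ∩ {G} = {G} (intersection, +0)
BGT@0: {G} ∩ {G} = {G} (intersection, +0)
BGIT@0: {G} ∪ {T} = {G,T} (union, +1)
KW@0: {A} ∪ {G} = {A,G} (union, +1)
KWX@0: {A,G} ∪ {C} = {A,C,G} (union, +1)
BGIKTWX@0: {G,T} ∩ {A,C,G} = {G} (intersection, +0)
BG@1: {C} ∪ {T} = {C,T} (union, +1)
BGT@1: {C,T} ∪ {A} = {A,C,T} (union, +1)
BGIT@1: {A,C,T} ∪ {G} = {A,C,G,T} (union, +1)
KW@1: {C} ∪ {T} = {C,T} (union, +1)
KWX@1: {C,T} ∪ {G} = {C,G,T} (union, +1)
BGIKTWX@1: {A,C,G,T} ∩ {C,G,T} = {C,G,T} (intersection, +0)
BG@2: {C} ∪ {G} = {C,G} (union, +1)
BGT@2: {C,G} ∪ {A} = {A,C,G} (union, +1)
BGIT@2: {A,C,G} ∪ {T} = {A,C,G,T} (union, +1)
KW@2: {T} ∩ {T} = {T} (intersection, +0)
KWX@2: {T} ∪ {C} = {C,T} (union, +1)
BGIKTWX@2: {A,C,G,T} ∩ {C,T} = {C,T} (intersection, +0)
BG@3: {A} ∪ {C} = {A,C} (union, +1)
BGT@3: {A,C} ∩ {A} = {A} (intersection, +0)
BGIT@3: {A} ∪ {G} = {A,G} (union, +1)
KW@3: {A} ∪ {C} = {A,C} (union, +1)
KWX@3: {A,C} ∪ {G} = {A,C,G} (union, +1)
BGIKTWX@3: {A,G} ∩ {A,C,G} = {A,G} (intersection, +0)
BG@4: {A} ∪ {C} = {A,C} (union, +1)
BGT@4: {A,C} ∪ {T} = {A,C,T} (union, +1)
BGIT@4: {A,C,T} ∩ {T} = {T} (intersection, +0)
KW@4: {T} ∪ {G} = {G,T} (union, +1)
KWX@4: {G,T} ∩ {T} = {T} (intersection, +0)
BGIKTWX@4: {T} ∩ {T} = {T} (intersection, +0)
BG@5: {A} ∪ {G} = {A,G} (union, +1)
BGT@5: {A,G} ∩ {A} = {A} (intersection, +0)
BGIT@5: {A} ∪ {T} = {A,T} (union, +1)
KW@5: {T} ∪ {G} = {G,T} (union, +1)
KWX@5: {G,T} ∩ {G} = {G} (intersection, +0)
BGIKTWX@5: {A,T} ∪ {G} = {A,G,T} (union, +1)
BG@6: {T} ∩ {T} = {T} (intersection, +0)
BGT@6: {T} ∩ {T} = {T} (intersection, +0)
BGIT@6: {T} ∪ {G} = {G,T} (union, +1)
KW@6: {G} ∩ {G} = {G} (intersection, +0)
KWX@6: {G} ∩ {G} = {G} (intersection, +0)
BGIKTWX@6: {G,T} ∩ {G} = {G} (intersection, +0)
BG@7: {G} ∪ {C} = {C,G} (union, +1)
BGT@7: {C,G} ∪ {T} = {C,G,T} (union, +1)
BGIT@7: {C,G,T} ∩ {T} = {T} (intersection, +0)
KW@7: {G} ∪ {C} = {C,G} (union, +1)
KWX@7: {C,G} ∩ {G} = {G} (intersection, +0)
BGIKTWX@7: {T} ∪ {G} = {G,T} (union, +1)
per-site changes: [3, 5, 4, 4, 3, 4, 1, 4]; total = 28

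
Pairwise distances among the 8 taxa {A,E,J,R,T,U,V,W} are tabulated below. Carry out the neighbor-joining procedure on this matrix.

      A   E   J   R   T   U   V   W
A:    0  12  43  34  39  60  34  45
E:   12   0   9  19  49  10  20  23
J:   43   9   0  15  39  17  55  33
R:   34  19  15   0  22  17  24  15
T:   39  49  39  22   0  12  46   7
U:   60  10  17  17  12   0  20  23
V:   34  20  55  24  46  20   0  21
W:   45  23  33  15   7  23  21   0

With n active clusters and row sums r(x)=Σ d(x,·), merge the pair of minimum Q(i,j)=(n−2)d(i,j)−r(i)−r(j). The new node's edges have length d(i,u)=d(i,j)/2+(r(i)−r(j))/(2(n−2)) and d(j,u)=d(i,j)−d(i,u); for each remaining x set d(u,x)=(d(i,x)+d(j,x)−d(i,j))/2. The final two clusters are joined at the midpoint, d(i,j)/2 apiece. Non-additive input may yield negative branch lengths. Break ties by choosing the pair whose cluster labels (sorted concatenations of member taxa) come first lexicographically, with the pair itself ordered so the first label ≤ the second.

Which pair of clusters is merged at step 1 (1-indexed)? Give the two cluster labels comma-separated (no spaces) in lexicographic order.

T,W

1. join T+W (d=7, Q=-339) ⇒ TW; edges |T|=89/12, |W|=-5/12
  updated: d(A,TW)=77/2, d(E,TW)=65/2, d(J,TW)=65/2, d(R,TW)=15, d(TW,U)=14, d(TW,V)=30
2. join A+E (d=12, Q=-264) ⇒ AE; edges |A|=179/10, |E|=-59/10
  updated: d(AE,J)=20, d(AE,R)=41/2, d(AE,TW)=59/2, d(AE,U)=29, d(AE,V)=21
3. join AE+V (d=21, Q=-186) ⇒ AEV; edges |AE|=27/4, |V|=57/4
  updated: d(AEV,J)=27, d(AEV,R)=47/4, d(AEV,TW)=77/4, d(AEV,U)=14
4. join J+R (d=15, Q=-421/4) ⇒ JR; edges |J|=311/24, |R|=49/24
  updated: d(AEV,JR)=95/8, d(JR,TW)=65/4, d(JR,U)=19/2
5. join AEV+JR (d=95/8, Q=-59) ⇒ AEJRV; edges |AEV|=125/16, |JR|=65/16
  updated: d(AEJRV,TW)=189/16, d(AEJRV,U)=93/16
6. join AEJRV+TW (d=189/16, Q=-253/8) ⇒ AEJRTVW; edges |AEJRV|=29/16, |TW|=10
  updated: d(AEJRTVW,U)=4
7. join AEJRTVW+U (d=4) ⇒ AEJRTUVW; edges |AEJRTVW|=2, |U|=2
final tree: (((((A:179/10,E:-59/10):27/4,V:57/4):125/16,(J:311/24,R:49/24):65/16):29/16,(T:89/12,W:-5/12):10):2,U:2)
total length: 1323/16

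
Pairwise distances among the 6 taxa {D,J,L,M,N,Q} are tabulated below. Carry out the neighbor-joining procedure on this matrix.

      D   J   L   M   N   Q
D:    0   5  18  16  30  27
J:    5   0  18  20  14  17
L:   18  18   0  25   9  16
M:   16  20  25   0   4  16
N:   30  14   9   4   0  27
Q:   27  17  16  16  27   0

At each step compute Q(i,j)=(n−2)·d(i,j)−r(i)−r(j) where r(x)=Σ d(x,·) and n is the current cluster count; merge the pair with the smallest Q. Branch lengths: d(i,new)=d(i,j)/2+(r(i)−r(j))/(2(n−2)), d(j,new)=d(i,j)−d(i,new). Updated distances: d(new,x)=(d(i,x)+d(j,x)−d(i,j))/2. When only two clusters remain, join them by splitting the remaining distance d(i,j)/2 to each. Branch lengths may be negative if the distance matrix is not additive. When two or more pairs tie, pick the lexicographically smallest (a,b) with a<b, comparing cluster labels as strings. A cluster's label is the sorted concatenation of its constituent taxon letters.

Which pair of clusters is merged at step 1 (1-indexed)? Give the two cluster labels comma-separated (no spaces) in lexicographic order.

1. join D+J (d=5, Q=-150) ⇒ DJ; edges |D|=21/4, |J|=-1/4
  updated: d(DJ,L)=31/2, d(DJ,M)=31/2, d(DJ,N)=39/2, d(DJ,Q)=39/2
2. join M+N (d=4, Q=-108) ⇒ MN; edges |M|=13/6, |N|=11/6
  updated: d(DJ,MN)=31/2, d(L,MN)=15, d(MN,Q)=39/2
3. join DJ+MN (d=31/2, Q=-139/2) ⇒ DJMN; edges |DJ|=63/8, |MN|=61/8
  updated: d(DJMN,L)=15/2, d(DJMN,Q)=47/4
4. join DJMN+L (d=15/2, Q=-141/4) ⇒ DJLMN; edges |DJMN|=13/8, |L|=47/8
  updated: d(DJLMN,Q)=81/8
5. join DJLMN+Q (d=81/8) ⇒ DJLMNQ; edges |DJLMN|=81/16, |Q|=81/16
final tree: ((((D:21/4,J:-1/4):63/8,(M:13/6,N:11/6):61/8):13/8,L:47/8):81/16,Q:81/16)
total length: 337/8

D,J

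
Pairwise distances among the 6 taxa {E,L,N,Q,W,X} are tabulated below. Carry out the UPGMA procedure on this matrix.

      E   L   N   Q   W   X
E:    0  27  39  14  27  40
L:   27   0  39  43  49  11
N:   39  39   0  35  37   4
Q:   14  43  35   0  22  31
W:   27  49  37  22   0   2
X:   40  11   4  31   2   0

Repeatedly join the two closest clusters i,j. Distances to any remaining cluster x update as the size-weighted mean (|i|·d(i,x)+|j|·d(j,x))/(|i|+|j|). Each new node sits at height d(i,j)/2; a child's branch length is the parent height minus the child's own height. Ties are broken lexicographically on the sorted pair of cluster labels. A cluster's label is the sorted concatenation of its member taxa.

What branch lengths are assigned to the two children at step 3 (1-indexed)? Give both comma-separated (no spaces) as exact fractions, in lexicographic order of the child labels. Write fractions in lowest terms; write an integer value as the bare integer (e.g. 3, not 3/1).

41/4,37/4

1. join W+X (d=2) ⇒ WX; edges |W|=1, |X|=1
  updated: d(E,WX)=67/2, d(L,WX)=30, d(N,WX)=41/2, d(Q,WX)=53/2
2. join E+Q (d=14) ⇒ EQ; edges |E|=7, |Q|=7
  updated: d(EQ,L)=35, d(EQ,N)=37, d(EQ,WX)=30
3. join N+WX (d=41/2) ⇒ NWX; edges |N|=41/4, |WX|=37/4
  updated: d(EQ,NWX)=97/3, d(L,NWX)=33
4. join EQ+NWX (d=97/3) ⇒ ENQWX; edges |EQ|=55/6, |NWX|=71/12
  updated: d(ENQWX,L)=169/5
5. join ENQWX+L (d=169/5) ⇒ ELNQWX; edges |ENQWX|=11/15, |L|=169/10
final tree: (((E:7,Q:7):55/6,(N:41/4,(W:1,X:1):37/4):71/12):11/15,L:169/10)
total length: 4093/60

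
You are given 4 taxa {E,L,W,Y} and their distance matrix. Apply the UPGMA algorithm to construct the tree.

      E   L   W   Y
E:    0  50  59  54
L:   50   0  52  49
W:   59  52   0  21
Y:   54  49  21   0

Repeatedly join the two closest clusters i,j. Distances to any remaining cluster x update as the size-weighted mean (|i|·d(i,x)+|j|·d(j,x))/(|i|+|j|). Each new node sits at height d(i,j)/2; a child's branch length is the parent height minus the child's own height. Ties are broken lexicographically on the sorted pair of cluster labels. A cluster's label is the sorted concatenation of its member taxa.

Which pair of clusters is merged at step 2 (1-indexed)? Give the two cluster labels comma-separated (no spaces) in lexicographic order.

step 1: merge (W,Y) at d=21; branch lengths W→21/2, Y→21/2; new cluster WY
  updated: d(E,WY)=113/2, d(L,WY)=101/2
step 2: merge (E,L) at d=50; branch lengths E→25, L→25; new cluster EL
  updated: d(EL,WY)=107/2
step 3: merge (EL,WY) at d=107/2; branch lengths EL→7/4, WY→65/4; new cluster ELWY
final tree: ((E:25,L:25):7/4,(W:21/2,Y:21/2):65/4)
total length: 89

E,L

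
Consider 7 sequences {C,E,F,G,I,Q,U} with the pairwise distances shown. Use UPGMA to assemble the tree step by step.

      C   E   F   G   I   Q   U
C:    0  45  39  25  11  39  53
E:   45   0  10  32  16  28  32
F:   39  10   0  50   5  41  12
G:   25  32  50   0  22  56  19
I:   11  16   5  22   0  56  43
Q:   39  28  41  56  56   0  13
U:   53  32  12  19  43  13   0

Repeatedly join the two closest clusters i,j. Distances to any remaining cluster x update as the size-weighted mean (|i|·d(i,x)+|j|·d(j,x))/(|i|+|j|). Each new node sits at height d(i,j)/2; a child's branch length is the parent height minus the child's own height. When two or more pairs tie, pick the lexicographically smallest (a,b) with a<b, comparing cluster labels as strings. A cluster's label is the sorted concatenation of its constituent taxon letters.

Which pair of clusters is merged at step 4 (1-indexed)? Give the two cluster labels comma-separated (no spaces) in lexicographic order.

step 1: merge (F,I) at d=5; branch lengths F→5/2, I→5/2; new cluster FI
  updated: d(C,FI)=25, d(E,FI)=13, d(FI,G)=36, d(FI,Q)=97/2, d(FI,U)=55/2
step 2: merge (E,FI) at d=13; branch lengths E→13/2, FI→4; new cluster EFI
  updated: d(C,EFI)=95/3, d(EFI,G)=104/3, d(EFI,Q)=125/3, d(EFI,U)=29
step 3: merge (Q,U) at d=13; branch lengths Q→13/2, U→13/2; new cluster QU
  updated: d(C,QU)=46, d(EFI,QU)=106/3, d(G,QU)=75/2
step 4: merge (C,G) at d=25; branch lengths C→25/2, G→25/2; new cluster CG
  updated: d(CG,EFI)=199/6, d(CG,QU)=167/4
step 5: merge (CG,EFI) at d=199/6; branch lengths CG→49/12, EFI→121/12; new cluster CEFGI
  updated: d(CEFGI,QU)=379/10
step 6: merge (CEFGI,QU) at d=379/10; branch lengths CEFGI→71/30, QU→249/20; new cluster CEFGIQU
final tree: (((C:25/2,G:25/2):49/12,(E:13/2,(F:5/2,I:5/2):4):121/12):71/30,(Q:13/2,U:13/2):249/20)
total length: 4949/60

C,G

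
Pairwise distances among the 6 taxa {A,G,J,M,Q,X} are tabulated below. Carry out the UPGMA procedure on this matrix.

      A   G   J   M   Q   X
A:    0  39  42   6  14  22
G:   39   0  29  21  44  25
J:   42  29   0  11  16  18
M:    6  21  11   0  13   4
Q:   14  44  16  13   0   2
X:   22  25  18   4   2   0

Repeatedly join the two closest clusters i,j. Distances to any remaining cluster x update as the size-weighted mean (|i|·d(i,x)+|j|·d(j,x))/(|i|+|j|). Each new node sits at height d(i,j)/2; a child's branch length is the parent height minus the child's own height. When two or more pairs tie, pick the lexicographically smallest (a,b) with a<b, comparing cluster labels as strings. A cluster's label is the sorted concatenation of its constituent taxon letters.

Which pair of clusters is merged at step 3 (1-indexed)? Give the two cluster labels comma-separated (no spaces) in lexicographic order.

1. join Q+X (d=2) ⇒ QX; edges |Q|=1, |X|=1
  updated: d(A,QX)=18, d(G,QX)=69/2, d(J,QX)=17, d(M,QX)=17/2
2. join A+M (d=6) ⇒ AM; edges |A|=3, |M|=3
  updated: d(AM,G)=30, d(AM,J)=53/2, d(AM,QX)=53/4
3. join AM+QX (d=53/4) ⇒ AMQX; edges |AM|=29/8, |QX|=45/8
  updated: d(AMQX,G)=129/4, d(AMQX,J)=87/4
4. join AMQX+J (d=87/4) ⇒ AJMQX; edges |AMQX|=17/4, |J|=87/8
  updated: d(AJMQX,G)=158/5
5. join AJMQX+G (d=158/5) ⇒ AGJMQX; edges |AJMQX|=197/40, |G|=79/5
final tree: ((((A:3,M:3):29/8,(Q:1,X:1):45/8):17/4,J:87/8):197/40,G:79/5)
total length: 531/10

AM,QX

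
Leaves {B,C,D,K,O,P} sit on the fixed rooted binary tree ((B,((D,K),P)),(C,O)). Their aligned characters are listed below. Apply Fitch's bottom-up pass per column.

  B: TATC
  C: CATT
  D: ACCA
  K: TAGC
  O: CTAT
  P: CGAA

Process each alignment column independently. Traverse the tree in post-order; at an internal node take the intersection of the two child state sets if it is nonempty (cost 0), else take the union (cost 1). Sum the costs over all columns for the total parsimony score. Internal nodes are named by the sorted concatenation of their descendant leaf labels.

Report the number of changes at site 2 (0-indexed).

4

DK@0: {A} ∪ {T} = {A,T} (union, +1)
DKP@0: {A,T} ∪ {C} = {A,C,T} (union, +1)
BDKP@0: {T} ∩ {A,C,T} = {T} (intersection, +0)
CO@0: {C} ∩ {C} = {C} (intersection, +0)
BCDKOP@0: {T} ∪ {C} = {C,T} (union, +1)
DK@1: {C} ∪ {A} = {A,C} (union, +1)
DKP@1: {A,C} ∪ {G} = {A,C,G} (union, +1)
BDKP@1: {A} ∩ {A,C,G} = {A} (intersection, +0)
CO@1: {A} ∪ {T} = {A,T} (union, +1)
BCDKOP@1: {A} ∩ {A,T} = {A} (intersection, +0)
DK@2: {C} ∪ {G} = {C,G} (union, +1)
DKP@2: {C,G} ∪ {A} = {A,C,G} (union, +1)
BDKP@2: {T} ∪ {A,C,G} = {A,C,G,T} (union, +1)
CO@2: {T} ∪ {A} = {A,T} (union, +1)
BCDKOP@2: {A,C,G,T} ∩ {A,T} = {A,T} (intersection, +0)
DK@3: {A} ∪ {C} = {A,C} (union, +1)
DKP@3: {A,C} ∩ {A} = {A} (intersection, +0)
BDKP@3: {C} ∪ {A} = {A,C} (union, +1)
CO@3: {T} ∩ {T} = {T} (intersection, +0)
BCDKOP@3: {A,C} ∪ {T} = {A,C,T} (union, +1)
per-site changes: [3, 3, 4, 3]; total = 13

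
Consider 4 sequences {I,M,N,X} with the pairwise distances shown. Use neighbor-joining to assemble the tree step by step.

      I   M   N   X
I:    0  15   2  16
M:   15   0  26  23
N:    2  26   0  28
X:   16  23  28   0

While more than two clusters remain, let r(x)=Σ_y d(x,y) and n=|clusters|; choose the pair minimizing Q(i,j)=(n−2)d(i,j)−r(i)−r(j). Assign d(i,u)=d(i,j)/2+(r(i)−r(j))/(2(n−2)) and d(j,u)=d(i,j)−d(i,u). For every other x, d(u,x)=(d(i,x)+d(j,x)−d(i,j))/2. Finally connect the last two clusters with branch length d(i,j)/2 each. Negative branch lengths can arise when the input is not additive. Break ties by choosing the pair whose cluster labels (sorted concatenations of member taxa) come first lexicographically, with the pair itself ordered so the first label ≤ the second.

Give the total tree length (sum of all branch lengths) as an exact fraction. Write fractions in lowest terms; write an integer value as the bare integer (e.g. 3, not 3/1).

135/4

step 1: merge (I,N) at d=2, Q=-85; branch lengths I→-19/4, N→27/4; new cluster IN
  updated: d(IN,M)=39/2, d(IN,X)=21
step 2: merge (IN,M) at d=39/2, Q=-127/2; branch lengths IN→35/4, M→43/4; new cluster IMN
  updated: d(IMN,X)=49/4
step 3: merge (IMN,X) at d=49/4; branch lengths IMN→49/8, X→49/8; new cluster IMNX
final tree: (((I:-19/4,N:27/4):35/4,M:43/4):49/8,X:49/8)
total length: 135/4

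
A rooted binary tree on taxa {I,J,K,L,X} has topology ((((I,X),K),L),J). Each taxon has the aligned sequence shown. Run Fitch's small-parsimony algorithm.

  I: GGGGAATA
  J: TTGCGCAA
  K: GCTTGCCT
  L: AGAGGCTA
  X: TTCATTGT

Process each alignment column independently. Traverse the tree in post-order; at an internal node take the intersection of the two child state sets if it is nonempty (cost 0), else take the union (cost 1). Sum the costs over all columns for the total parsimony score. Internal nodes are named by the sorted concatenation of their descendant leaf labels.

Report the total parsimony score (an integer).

site 0, node IX: I={G} ∪ X={T} → {G,T} (+1)
site 0, node IKX: IX={G,T} ∩ K={G} → {G} (+0)
site 0, node IKLX: IKX={G} ∪ L={A} → {A,G} (+1)
site 0, node IJKLX: IKLX={A,G} ∪ J={T} → {A,G,T} (+1)
site 1, node IX: I={G} ∪ X={T} → {G,T} (+1)
site 1, node IKX: IX={G,T} ∪ K={C} → {C,G,T} (+1)
site 1, node IKLX: IKX={C,G,T} ∩ L={G} → {G} (+0)
site 1, node IJKLX: IKLX={G} ∪ J={T} → {G,T} (+1)
site 2, node IX: I={G} ∪ X={C} → {C,G} (+1)
site 2, node IKX: IX={C,G} ∪ K={T} → {C,G,T} (+1)
site 2, node IKLX: IKX={C,G,T} ∪ L={A} → {A,C,G,T} (+1)
site 2, node IJKLX: IKLX={A,C,G,T} ∩ J={G} → {G} (+0)
site 3, node IX: I={G} ∪ X={A} → {A,G} (+1)
site 3, node IKX: IX={A,G} ∪ K={T} → {A,G,T} (+1)
site 3, node IKLX: IKX={A,G,T} ∩ L={G} → {G} (+0)
site 3, node IJKLX: IKLX={G} ∪ J={C} → {C,G} (+1)
site 4, node IX: I={A} ∪ X={T} → {A,T} (+1)
site 4, node IKX: IX={A,T} ∪ K={G} → {A,G,T} (+1)
site 4, node IKLX: IKX={A,G,T} ∩ L={G} → {G} (+0)
site 4, node IJKLX: IKLX={G} ∩ J={G} → {G} (+0)
site 5, node IX: I={A} ∪ X={T} → {A,T} (+1)
site 5, node IKX: IX={A,T} ∪ K={C} → {A,C,T} (+1)
site 5, node IKLX: IKX={A,C,T} ∩ L={C} → {C} (+0)
site 5, node IJKLX: IKLX={C} ∩ J={C} → {C} (+0)
site 6, node IX: I={T} ∪ X={G} → {G,T} (+1)
site 6, node IKX: IX={G,T} ∪ K={C} → {C,G,T} (+1)
site 6, node IKLX: IKX={C,G,T} ∩ L={T} → {T} (+0)
site 6, node IJKLX: IKLX={T} ∪ J={A} → {A,T} (+1)
site 7, node IX: I={A} ∪ X={T} → {A,T} (+1)
site 7, node IKX: IX={A,T} ∩ K={T} → {T} (+0)
site 7, node IKLX: IKX={T} ∪ L={A} → {A,T} (+1)
site 7, node IJKLX: IKLX={A,T} ∩ J={A} → {A} (+0)
per-site changes: [3, 3, 3, 3, 2, 2, 3, 2]; total = 21

21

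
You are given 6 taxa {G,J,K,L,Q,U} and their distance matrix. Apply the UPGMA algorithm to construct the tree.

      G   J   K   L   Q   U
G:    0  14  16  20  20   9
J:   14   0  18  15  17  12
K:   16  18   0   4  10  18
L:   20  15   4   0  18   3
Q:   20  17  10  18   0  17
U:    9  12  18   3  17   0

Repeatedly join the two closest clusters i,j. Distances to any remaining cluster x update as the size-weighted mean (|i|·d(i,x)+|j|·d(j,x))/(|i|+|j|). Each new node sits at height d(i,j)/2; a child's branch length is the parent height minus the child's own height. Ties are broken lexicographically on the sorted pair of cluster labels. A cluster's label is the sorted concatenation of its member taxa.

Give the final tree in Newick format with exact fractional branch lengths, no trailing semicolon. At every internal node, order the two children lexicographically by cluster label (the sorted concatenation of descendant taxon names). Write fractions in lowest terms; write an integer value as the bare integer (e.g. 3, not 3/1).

step 1: merge (L,U) at d=3; branch lengths L→3/2, U→3/2; new cluster LU
  updated: d(G,LU)=29/2, d(J,LU)=27/2, d(K,LU)=11, d(LU,Q)=35/2
step 2: merge (K,Q) at d=10; branch lengths K→5, Q→5; new cluster KQ
  updated: d(G,KQ)=18, d(J,KQ)=35/2, d(KQ,LU)=57/4
step 3: merge (J,LU) at d=27/2; branch lengths J→27/4, LU→21/4; new cluster JLU
  updated: d(G,JLU)=43/3, d(JLU,KQ)=46/3
step 4: merge (G,JLU) at d=43/3; branch lengths G→43/6, JLU→5/12; new cluster GJLU
  updated: d(GJLU,KQ)=16
step 5: merge (GJLU,KQ) at d=16; branch lengths GJLU→5/6, KQ→3; new cluster GJKLQU
final tree: ((G:43/6,(J:27/4,(L:3/2,U:3/2):21/4):5/12):5/6,(K:5,Q:5):3)
total length: 437/12

((G:43/6,(J:27/4,(L:3/2,U:3/2):21/4):5/12):5/6,(K:5,Q:5):3)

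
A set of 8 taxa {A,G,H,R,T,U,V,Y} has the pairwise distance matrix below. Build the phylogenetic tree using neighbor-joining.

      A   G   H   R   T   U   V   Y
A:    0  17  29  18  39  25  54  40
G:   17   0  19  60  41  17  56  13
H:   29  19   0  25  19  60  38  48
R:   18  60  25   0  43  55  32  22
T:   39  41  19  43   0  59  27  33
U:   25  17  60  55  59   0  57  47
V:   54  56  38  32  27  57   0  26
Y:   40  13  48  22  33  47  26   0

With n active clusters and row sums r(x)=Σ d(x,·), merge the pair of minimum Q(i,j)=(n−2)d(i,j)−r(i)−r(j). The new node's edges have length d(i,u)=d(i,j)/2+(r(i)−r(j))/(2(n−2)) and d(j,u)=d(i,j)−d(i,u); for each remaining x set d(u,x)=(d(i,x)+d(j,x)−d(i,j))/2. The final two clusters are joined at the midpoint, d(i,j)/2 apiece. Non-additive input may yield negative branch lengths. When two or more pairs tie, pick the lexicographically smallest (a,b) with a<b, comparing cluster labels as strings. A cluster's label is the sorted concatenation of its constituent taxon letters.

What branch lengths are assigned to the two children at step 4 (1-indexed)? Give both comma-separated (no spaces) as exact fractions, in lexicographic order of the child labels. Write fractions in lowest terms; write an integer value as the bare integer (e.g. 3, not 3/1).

1. join G+U (d=17, Q=-441) ⇒ GU; edges |G|=5/12, |U|=199/12
  updated: d(A,GU)=25/2, d(GU,H)=31, d(GU,R)=49, d(GU,T)=83/2, d(GU,V)=48, d(GU,Y)=43/2
2. join A+GU (d=25/2, Q=-667/2) ⇒ AGU; edges |A|=103/20, |GU|=147/20
  updated: d(AGU,H)=95/4, d(AGU,R)=109/4, d(AGU,T)=34, d(AGU,V)=179/4, d(AGU,Y)=49/2
3. join H+T (d=19, Q=-935/4) ⇒ HT; edges |H|=295/32, |T|=313/32
  updated: d(AGU,HT)=155/8, d(HT,R)=49/2, d(HT,V)=23, d(HT,Y)=31
4. join AGU+HT (d=155/8, Q=-1245/8) ⇒ AGHTU; edges |AGU|=203/16, |HT|=107/16
  updated: d(AGHTU,R)=259/16, d(AGHTU,V)=387/16, d(AGHTU,Y)=289/16
5. join AGHTU+R (d=259/16, Q=-385/4) ⇒ AGHRTU; edges |AGHTU|=165/32, |R|=353/32
  updated: d(AGHRTU,V)=20, d(AGHRTU,Y)=191/16
6. join AGHRTU+V (d=20, Q=-927/16) ⇒ AGHRTUV; edges |AGHRTU|=95/32, |V|=545/32
  updated: d(AGHRTUV,Y)=287/32
7. join AGHRTUV+Y (d=287/32) ⇒ AGHRTUVY; edges |AGHRTUV|=287/64, |Y|=287/64
final tree: (((((A:103/20,(G:5/12,U:199/12):147/20):203/16,(H:295/32,T:313/32):107/16):165/32,R:353/32):95/32,V:545/32):287/64,Y:287/64)
total length: 3617/32

203/16,107/16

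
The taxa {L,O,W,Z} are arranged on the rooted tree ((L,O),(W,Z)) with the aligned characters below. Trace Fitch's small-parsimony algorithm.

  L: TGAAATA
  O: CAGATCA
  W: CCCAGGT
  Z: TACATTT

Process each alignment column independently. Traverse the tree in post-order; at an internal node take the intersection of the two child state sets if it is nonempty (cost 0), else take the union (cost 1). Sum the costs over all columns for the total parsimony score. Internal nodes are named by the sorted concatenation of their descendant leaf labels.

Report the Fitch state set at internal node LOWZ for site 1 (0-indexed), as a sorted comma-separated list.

site 0, node LO: L={T} ∪ O={C} → {C,T} (+1)
site 0, node WZ: W={C} ∪ Z={T} → {C,T} (+1)
site 0, node LOWZ: LO={C,T} ∩ WZ={C,T} → {C,T} (+0)
site 1, node LO: L={G} ∪ O={A} → {A,G} (+1)
site 1, node WZ: W={C} ∪ Z={A} → {A,C} (+1)
site 1, node LOWZ: LO={A,G} ∩ WZ={A,C} → {A} (+0)
site 2, node LO: L={A} ∪ O={G} → {A,G} (+1)
site 2, node WZ: W={C} ∩ Z={C} → {C} (+0)
site 2, node LOWZ: LO={A,G} ∪ WZ={C} → {A,C,G} (+1)
site 3, node LO: L={A} ∩ O={A} → {A} (+0)
site 3, node WZ: W={A} ∩ Z={A} → {A} (+0)
site 3, node LOWZ: LO={A} ∩ WZ={A} → {A} (+0)
site 4, node LO: L={A} ∪ O={T} → {A,T} (+1)
site 4, node WZ: W={G} ∪ Z={T} → {G,T} (+1)
site 4, node LOWZ: LO={A,T} ∩ WZ={G,T} → {T} (+0)
site 5, node LO: L={T} ∪ O={C} → {C,T} (+1)
site 5, node WZ: W={G} ∪ Z={T} → {G,T} (+1)
site 5, node LOWZ: LO={C,T} ∩ WZ={G,T} → {T} (+0)
site 6, node LO: L={A} ∩ O={A} → {A} (+0)
site 6, node WZ: W={T} ∩ Z={T} → {T} (+0)
site 6, node LOWZ: LO={A} ∪ WZ={T} → {A,T} (+1)
per-site changes: [2, 2, 2, 0, 2, 2, 1]; total = 11

A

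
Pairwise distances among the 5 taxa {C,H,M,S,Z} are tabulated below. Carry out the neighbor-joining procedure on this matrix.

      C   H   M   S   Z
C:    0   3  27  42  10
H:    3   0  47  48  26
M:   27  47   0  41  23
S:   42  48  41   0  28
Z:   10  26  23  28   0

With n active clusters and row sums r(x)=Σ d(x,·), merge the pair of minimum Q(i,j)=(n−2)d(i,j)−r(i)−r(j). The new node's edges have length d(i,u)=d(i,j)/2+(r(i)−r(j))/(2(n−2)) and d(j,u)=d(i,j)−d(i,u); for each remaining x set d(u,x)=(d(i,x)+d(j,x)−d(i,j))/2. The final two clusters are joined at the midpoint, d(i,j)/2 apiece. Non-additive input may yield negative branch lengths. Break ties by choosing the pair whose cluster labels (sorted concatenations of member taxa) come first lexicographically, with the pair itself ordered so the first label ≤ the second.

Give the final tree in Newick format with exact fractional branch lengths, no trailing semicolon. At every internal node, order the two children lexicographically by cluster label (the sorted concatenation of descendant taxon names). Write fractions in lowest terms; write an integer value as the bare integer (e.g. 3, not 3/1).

((((C:-11/2,H:17/2):61/4,Z:5/4):15/4,M:69/4):95/8,S:95/8)

step 1: merge (C,H) at d=3, Q=-197; branch lengths C→-11/2, H→17/2; new cluster CH
  updated: d(CH,M)=71/2, d(CH,S)=87/2, d(CH,Z)=33/2
step 2: merge (CH,Z) at d=33/2, Q=-130; branch lengths CH→61/4, Z→5/4; new cluster CHZ
  updated: d(CHZ,M)=21, d(CHZ,S)=55/2
step 3: merge (CHZ,M) at d=21, Q=-179/2; branch lengths CHZ→15/4, M→69/4; new cluster CHMZ
  updated: d(CHMZ,S)=95/4
step 4: merge (CHMZ,S) at d=95/4; branch lengths CHMZ→95/8, S→95/8; new cluster CHMSZ
final tree: ((((C:-11/2,H:17/2):61/4,Z:5/4):15/4,M:69/4):95/8,S:95/8)
total length: 257/4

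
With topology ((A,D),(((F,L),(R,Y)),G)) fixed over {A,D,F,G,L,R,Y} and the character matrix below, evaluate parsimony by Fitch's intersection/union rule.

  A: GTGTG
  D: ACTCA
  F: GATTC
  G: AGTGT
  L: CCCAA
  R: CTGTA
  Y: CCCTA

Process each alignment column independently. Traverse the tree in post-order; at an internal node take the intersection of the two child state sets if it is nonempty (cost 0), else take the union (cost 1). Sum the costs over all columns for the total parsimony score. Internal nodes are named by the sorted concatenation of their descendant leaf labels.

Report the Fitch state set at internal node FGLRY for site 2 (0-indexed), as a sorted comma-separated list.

C,T

site 0, node AD: A={G} ∪ D={A} → {A,G} (+1)
site 0, node FL: F={G} ∪ L={C} → {C,G} (+1)
site 0, node RY: R={C} ∩ Y={C} → {C} (+0)
site 0, node FLRY: FL={C,G} ∩ RY={C} → {C} (+0)
site 0, node FGLRY: FLRY={C} ∪ G={A} → {A,C} (+1)
site 0, node ADFGLRY: AD={A,G} ∩ FGLRY={A,C} → {A} (+0)
site 1, node AD: A={T} ∪ D={C} → {C,T} (+1)
site 1, node FL: F={A} ∪ L={C} → {A,C} (+1)
site 1, node RY: R={T} ∪ Y={C} → {C,T} (+1)
site 1, node FLRY: FL={A,C} ∩ RY={C,T} → {C} (+0)
site 1, node FGLRY: FLRY={C} ∪ G={G} → {C,G} (+1)
site 1, node ADFGLRY: AD={C,T} ∩ FGLRY={C,G} → {C} (+0)
site 2, node AD: A={G} ∪ D={T} → {G,T} (+1)
site 2, node FL: F={T} ∪ L={C} → {C,T} (+1)
site 2, node RY: R={G} ∪ Y={C} → {C,G} (+1)
site 2, node FLRY: FL={C,T} ∩ RY={C,G} → {C} (+0)
site 2, node FGLRY: FLRY={C} ∪ G={T} → {C,T} (+1)
site 2, node ADFGLRY: AD={G,T} ∩ FGLRY={C,T} → {T} (+0)
site 3, node AD: A={T} ∪ D={C} → {C,T} (+1)
site 3, node FL: F={T} ∪ L={A} → {A,T} (+1)
site 3, node RY: R={T} ∩ Y={T} → {T} (+0)
site 3, node FLRY: FL={A,T} ∩ RY={T} → {T} (+0)
site 3, node FGLRY: FLRY={T} ∪ G={G} → {G,T} (+1)
site 3, node ADFGLRY: AD={C,T} ∩ FGLRY={G,T} → {T} (+0)
site 4, node AD: A={G} ∪ D={A} → {A,G} (+1)
site 4, node FL: F={C} ∪ L={A} → {A,C} (+1)
site 4, node RY: R={A} ∩ Y={A} → {A} (+0)
site 4, node FLRY: FL={A,C} ∩ RY={A} → {A} (+0)
site 4, node FGLRY: FLRY={A} ∪ G={T} → {A,T} (+1)
site 4, node ADFGLRY: AD={A,G} ∩ FGLRY={A,T} → {A} (+0)
per-site changes: [3, 4, 4, 3, 3]; total = 17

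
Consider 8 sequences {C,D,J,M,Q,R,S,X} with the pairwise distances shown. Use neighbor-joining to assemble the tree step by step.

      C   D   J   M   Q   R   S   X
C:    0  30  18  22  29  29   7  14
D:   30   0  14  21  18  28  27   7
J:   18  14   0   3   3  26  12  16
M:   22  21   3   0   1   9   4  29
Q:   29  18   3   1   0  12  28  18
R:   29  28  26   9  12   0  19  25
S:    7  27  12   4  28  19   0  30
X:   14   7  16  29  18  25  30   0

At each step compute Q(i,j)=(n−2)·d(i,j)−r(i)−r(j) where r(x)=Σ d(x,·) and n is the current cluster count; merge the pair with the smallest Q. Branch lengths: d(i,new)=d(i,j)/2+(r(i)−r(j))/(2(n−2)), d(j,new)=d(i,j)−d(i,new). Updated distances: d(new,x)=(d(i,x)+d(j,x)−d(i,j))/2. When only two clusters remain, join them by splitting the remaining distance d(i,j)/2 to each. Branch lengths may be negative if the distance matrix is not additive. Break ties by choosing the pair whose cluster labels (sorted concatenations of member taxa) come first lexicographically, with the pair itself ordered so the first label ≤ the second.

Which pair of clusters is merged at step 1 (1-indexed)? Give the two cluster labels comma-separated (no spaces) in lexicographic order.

iteration 1: select D,X (d=7, Q=-242); attach at lengths (4, 3); label the merged cluster DX
  updated: d(C,DX)=37/2, d(DX,J)=23/2, d(DX,M)=43/2, d(DX,Q)=29/2, d(DX,R)=23, d(DX,S)=25
iteration 2: select C,S (d=7, Q=-367/2); attach at lengths (127/20, 13/20); label the merged cluster CS
  updated: d(CS,DX)=73/4, d(CS,J)=23/2, d(CS,M)=19/2, d(CS,Q)=25, d(CS,R)=41/2
iteration 3: select CS,DX (d=73/4, Q=-201/2); attach at lengths (69/8, 77/8); label the merged cluster CDSX
  updated: d(CDSX,J)=19/8, d(CDSX,M)=51/8, d(CDSX,Q)=85/8, d(CDSX,R)=101/8
iteration 4: select CDSX,J (d=19/8, Q=-237/4); attach at lengths (19/24, 19/12); label the merged cluster CDJSX
  updated: d(CDJSX,M)=7/2, d(CDJSX,Q)=45/8, d(CDJSX,R)=145/8
iteration 5: select CDJSX,Q (d=45/8, Q=-277/8); attach at lengths (159/32, 21/32); label the merged cluster CDJQSX
  updated: d(CDJQSX,M)=-9/16, d(CDJQSX,R)=49/4
iteration 6: select CDJQSX,M (d=-9/16, Q=-331/16); attach at lengths (43/32, -61/32); label the merged cluster CDJMQSX
  updated: d(CDJMQSX,R)=349/32
iteration 7: select CDJMQSX,R (d=349/32); attach at lengths (349/64, 349/64); label the merged cluster CDJMQRSX
final tree: ((((((C:127/20,S:13/20):69/8,(D:4,X:3):77/8):19/24,J:19/12):159/32,Q:21/32):43/32,M:-61/32):349/64,R:349/64)
total length: 1619/32

D,X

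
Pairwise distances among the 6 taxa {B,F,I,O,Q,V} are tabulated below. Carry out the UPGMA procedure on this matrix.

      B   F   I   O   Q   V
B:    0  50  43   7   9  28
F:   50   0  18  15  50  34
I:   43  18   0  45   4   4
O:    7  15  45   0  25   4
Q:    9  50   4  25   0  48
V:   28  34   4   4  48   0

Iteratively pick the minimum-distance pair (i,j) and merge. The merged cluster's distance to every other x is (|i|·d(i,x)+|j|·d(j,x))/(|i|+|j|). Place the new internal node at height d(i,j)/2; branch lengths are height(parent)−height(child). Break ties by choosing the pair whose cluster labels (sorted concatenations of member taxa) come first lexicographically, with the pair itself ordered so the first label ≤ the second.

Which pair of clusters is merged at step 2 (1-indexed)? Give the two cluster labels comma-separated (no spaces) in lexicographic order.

1. join I+Q (d=4) ⇒ IQ; edges |I|=2, |Q|=2
  updated: d(B,IQ)=26, d(F,IQ)=34, d(IQ,O)=35, d(IQ,V)=26
2. join O+V (d=4) ⇒ OV; edges |O|=2, |V|=2
  updated: d(B,OV)=35/2, d(F,OV)=49/2, d(IQ,OV)=61/2
3. join B+OV (d=35/2) ⇒ BOV; edges |B|=35/4, |OV|=27/4
  updated: d(BOV,F)=33, d(BOV,IQ)=29
4. join BOV+IQ (d=29) ⇒ BIOQV; edges |BOV|=23/4, |IQ|=25/2
  updated: d(BIOQV,F)=167/5
5. join BIOQV+F (d=167/5) ⇒ BFIOQV; edges |BIOQV|=11/5, |F|=167/10
final tree: (((B:35/4,(O:2,V:2):27/4):23/4,(I:2,Q:2):25/2):11/5,F:167/10)
total length: 1213/20

O,V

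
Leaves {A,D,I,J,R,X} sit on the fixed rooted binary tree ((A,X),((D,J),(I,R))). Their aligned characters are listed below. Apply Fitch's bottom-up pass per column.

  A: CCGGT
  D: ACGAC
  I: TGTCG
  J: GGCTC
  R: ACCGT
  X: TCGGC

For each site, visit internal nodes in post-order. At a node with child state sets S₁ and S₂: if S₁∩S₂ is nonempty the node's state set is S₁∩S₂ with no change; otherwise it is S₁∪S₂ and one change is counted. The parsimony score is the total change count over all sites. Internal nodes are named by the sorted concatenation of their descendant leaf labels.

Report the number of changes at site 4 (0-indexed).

AX@0: {C} ∪ {T} = {C,T} (union, +1)
DJ@0: {A} ∪ {G} = {A,G} (union, +1)
IR@0: {T} ∪ {A} = {A,T} (union, +1)
DIJR@0: {A,G} ∩ {A,T} = {A} (intersection, +0)
ADIJRX@0: {C,T} ∪ {A} = {A,C,T} (union, +1)
AX@1: {C} ∩ {C} = {C} (intersection, +0)
DJ@1: {C} ∪ {G} = {C,G} (union, +1)
IR@1: {G} ∪ {C} = {C,G} (union, +1)
DIJR@1: {C,G} ∩ {C,G} = {C,G} (intersection, +0)
ADIJRX@1: {C} ∩ {C,G} = {C} (intersection, +0)
AX@2: {G} ∩ {G} = {G} (intersection, +0)
DJ@2: {G} ∪ {C} = {C,G} (union, +1)
IR@2: {T} ∪ {C} = {C,T} (union, +1)
DIJR@2: {C,G} ∩ {C,T} = {C} (intersection, +0)
ADIJRX@2: {G} ∪ {C} = {C,G} (union, +1)
AX@3: {G} ∩ {G} = {G} (intersection, +0)
DJ@3: {A} ∪ {T} = {A,T} (union, +1)
IR@3: {C} ∪ {G} = {C,G} (union, +1)
DIJR@3: {A,T} ∪ {C,G} = {A,C,G,T} (union, +1)
ADIJRX@3: {G} ∩ {A,C,G,T} = {G} (intersection, +0)
AX@4: {T} ∪ {C} = {C,T} (union, +1)
DJ@4: {C} ∩ {C} = {C} (intersection, +0)
IR@4: {G} ∪ {T} = {G,T} (union, +1)
DIJR@4: {C} ∪ {G,T} = {C,G,T} (union, +1)
ADIJRX@4: {C,T} ∩ {C,G,T} = {C,T} (intersection, +0)
per-site changes: [4, 2, 3, 3, 3]; total = 15

3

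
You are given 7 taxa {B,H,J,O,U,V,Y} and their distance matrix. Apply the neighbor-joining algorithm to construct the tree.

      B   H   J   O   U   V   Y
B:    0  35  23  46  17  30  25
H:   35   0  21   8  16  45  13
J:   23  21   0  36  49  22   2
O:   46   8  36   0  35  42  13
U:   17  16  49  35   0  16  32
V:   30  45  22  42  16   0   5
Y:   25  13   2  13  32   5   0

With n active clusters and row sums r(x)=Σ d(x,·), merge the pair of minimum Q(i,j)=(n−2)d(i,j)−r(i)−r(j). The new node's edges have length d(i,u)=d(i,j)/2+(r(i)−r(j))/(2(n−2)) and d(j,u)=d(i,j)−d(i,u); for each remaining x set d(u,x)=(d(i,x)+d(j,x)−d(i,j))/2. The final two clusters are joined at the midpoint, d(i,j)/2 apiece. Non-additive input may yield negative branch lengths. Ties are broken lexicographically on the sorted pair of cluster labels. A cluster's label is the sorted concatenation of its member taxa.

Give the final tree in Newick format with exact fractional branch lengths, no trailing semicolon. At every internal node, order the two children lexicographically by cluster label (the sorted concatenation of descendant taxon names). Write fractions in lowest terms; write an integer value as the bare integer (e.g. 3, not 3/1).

1. join H+O (d=8, Q=-278) ⇒ HO; edges |H|=-1/5, |O|=41/5
  updated: d(B,HO)=73/2, d(HO,J)=49/2, d(HO,U)=43/2, d(HO,V)=79/2, d(HO,Y)=9
2. join B+U (d=17, Q=-199) ⇒ BU; edges |B|=8, |U|=9
  updated: d(BU,HO)=41/2, d(BU,J)=55/2, d(BU,V)=29/2, d(BU,Y)=20
3. join BU+V (d=29/2, Q=-120) ⇒ BUV; edges |BU|=15/2, |V|=7
  updated: d(BUV,HO)=91/4, d(BUV,J)=35/2, d(BUV,Y)=21/4
4. join BUV+HO (d=91/4, Q=-225/4) ⇒ BHOUV; edges |BUV|=139/16, |HO|=225/16
  updated: d(BHOUV,J)=77/8, d(BHOUV,Y)=-17/4
5. join BHOUV+J (d=77/8, Q=-59/8) ⇒ BHJOUV; edges |BHOUV|=27/16, |J|=127/16
  updated: d(BHJOUV,Y)=-95/16
6. join BHJOUV+Y (d=-95/16) ⇒ BHJOUVY; edges |BHJOUV|=-95/32, |Y|=-95/32
final tree: (((((B:8,U:9):15/2,V:7):139/16,(H:-1/5,O:41/5):225/16):27/16,J:127/16):-95/32,Y:-95/32)
total length: 1055/16

(((((B:8,U:9):15/2,V:7):139/16,(H:-1/5,O:41/5):225/16):27/16,J:127/16):-95/32,Y:-95/32)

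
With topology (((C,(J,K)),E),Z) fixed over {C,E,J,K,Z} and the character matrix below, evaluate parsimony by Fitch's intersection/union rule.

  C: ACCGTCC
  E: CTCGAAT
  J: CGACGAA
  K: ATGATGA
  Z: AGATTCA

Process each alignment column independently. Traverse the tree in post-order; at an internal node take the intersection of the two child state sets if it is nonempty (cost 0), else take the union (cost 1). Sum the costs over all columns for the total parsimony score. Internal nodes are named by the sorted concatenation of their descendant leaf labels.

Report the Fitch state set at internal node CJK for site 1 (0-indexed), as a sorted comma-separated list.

site 0, node JK: J={C} ∪ K={A} → {A,C} (+1)
site 0, node CJK: C={A} ∩ JK={A,C} → {A} (+0)
site 0, node CEJK: CJK={A} ∪ E={C} → {A,C} (+1)
site 0, node CEJKZ: CEJK={A,C} ∩ Z={A} → {A} (+0)
site 1, node JK: J={G} ∪ K={T} → {G,T} (+1)
site 1, node CJK: C={C} ∪ JK={G,T} → {C,G,T} (+1)
site 1, node CEJK: CJK={C,G,T} ∩ E={T} → {T} (+0)
site 1, node CEJKZ: CEJK={T} ∪ Z={G} → {G,T} (+1)
site 2, node JK: J={A} ∪ K={G} → {A,G} (+1)
site 2, node CJK: C={C} ∪ JK={A,G} → {A,C,G} (+1)
site 2, node CEJK: CJK={A,C,G} ∩ E={C} → {C} (+0)
site 2, node CEJKZ: CEJK={C} ∪ Z={A} → {A,C} (+1)
site 3, node JK: J={C} ∪ K={A} → {A,C} (+1)
site 3, node CJK: C={G} ∪ JK={A,C} → {A,C,G} (+1)
site 3, node CEJK: CJK={A,C,G} ∩ E={G} → {G} (+0)
site 3, node CEJKZ: CEJK={G} ∪ Z={T} → {G,T} (+1)
site 4, node JK: J={G} ∪ K={T} → {G,T} (+1)
site 4, node CJK: C={T} ∩ JK={G,T} → {T} (+0)
site 4, node CEJK: CJK={T} ∪ E={A} → {A,T} (+1)
site 4, node CEJKZ: CEJK={A,T} ∩ Z={T} → {T} (+0)
site 5, node JK: J={A} ∪ K={G} → {A,G} (+1)
site 5, node CJK: C={C} ∪ JK={A,G} → {A,C,G} (+1)
site 5, node CEJK: CJK={A,C,G} ∩ E={A} → {A} (+0)
site 5, node CEJKZ: CEJK={A} ∪ Z={C} → {A,C} (+1)
site 6, node JK: J={A} ∩ K={A} → {A} (+0)
site 6, node CJK: C={C} ∪ JK={A} → {A,C} (+1)
site 6, node CEJK: CJK={A,C} ∪ E={T} → {A,C,T} (+1)
site 6, node CEJKZ: CEJK={A,C,T} ∩ Z={A} → {A} (+0)
per-site changes: [2, 3, 3, 3, 2, 3, 2]; total = 18

C,G,T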